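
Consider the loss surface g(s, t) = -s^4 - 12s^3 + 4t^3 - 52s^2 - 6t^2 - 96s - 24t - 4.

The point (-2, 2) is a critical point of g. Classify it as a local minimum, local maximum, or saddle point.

The mixed partial ∂²g/∂s∂t is 0, so the Hessian at any point is diag(g_ss, g_tt) = diag(-4(3s^2 + 18s + 26), 12(2t - 1)).
At (-2, 2): H = diag(-8, 36).
The eigenvalues have opposite signs, so H is indefinite: a saddle point.

saddle point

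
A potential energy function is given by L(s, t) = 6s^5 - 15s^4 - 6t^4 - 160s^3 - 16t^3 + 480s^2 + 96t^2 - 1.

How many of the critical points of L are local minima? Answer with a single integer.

2

L separates as a function of s plus a function of t, so ∇L=0 decouples.
∂L/∂s = 30s(s - 4)(s - 2)(s + 4) = 0 at s ∈ {-4, 0, 2, 4}; ∂L/∂t = -24t(t - 2)(t + 4) = 0 at t ∈ {-4, 0, 2}.
The Hessian is diagonal: diag(L_ss, L_tt). Second derivatives: L_ss(-4)=-5760, L_ss(0)=960, L_ss(2)=-720, L_ss(4)=1920; L_tt(-4)=-576, L_tt(0)=192, L_tt(2)=-288.
Local minima occur where both diagonal entries positive: (0, 0), (4, 0). Count: 2.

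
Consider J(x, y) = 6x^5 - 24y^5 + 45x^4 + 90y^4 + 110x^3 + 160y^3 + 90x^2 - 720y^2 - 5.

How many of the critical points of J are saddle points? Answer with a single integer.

8

J separates as a function of x plus a function of y, so ∇J=0 decouples.
∂J/∂x = 30x(x + 1)(x + 2)(x + 3) = 0 at x ∈ {-3, -2, -1, 0}; ∂J/∂y = -120y(y - 3)(y - 2)(y + 2) = 0 at y ∈ {-2, 0, 2, 3}.
The Hessian is diagonal: diag(J_xx, J_yy). Second derivatives: J_xx(-3)=-180, J_xx(-2)=60, J_xx(-1)=-60, J_xx(0)=180; J_yy(-2)=4800, J_yy(0)=-1440, J_yy(2)=960, J_yy(3)=-1800.
Saddle points occur where the two diagonal entries have opposite signs: (-3, -2), (-3, 2), (-2, 0), (-2, 3), (-1, -2), (-1, 2), (0, 0), (0, 3). Count: 8.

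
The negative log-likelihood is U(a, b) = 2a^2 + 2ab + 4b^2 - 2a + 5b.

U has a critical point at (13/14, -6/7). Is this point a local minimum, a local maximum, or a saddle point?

The Hessian of U is constant: H = [[4, 2], [2, 8]].
det(H) = 4·8 − 2² = 28.
det(H) > 0 and tr(H) = 12 > 0, so H is positive definite and the point is a local minimum.

local minimum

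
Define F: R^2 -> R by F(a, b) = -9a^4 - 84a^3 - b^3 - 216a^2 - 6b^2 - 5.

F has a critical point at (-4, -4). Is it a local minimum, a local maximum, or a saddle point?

The mixed partial ∂²F/∂a∂b is 0, so the Hessian at any point is diag(F_aa, F_bb) = diag(-36(3a^2 + 14a + 12), -6(b + 2)).
At (-4, -4): H = diag(-144, 12).
The eigenvalues have opposite signs, so H is indefinite: a saddle point.

saddle point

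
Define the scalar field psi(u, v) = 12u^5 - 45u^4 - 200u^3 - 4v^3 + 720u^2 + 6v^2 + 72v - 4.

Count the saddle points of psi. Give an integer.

psi separates as a function of u plus a function of v, so ∇psi=0 decouples.
∂psi/∂u = 60u(u - 4)(u - 2)(u + 3) = 0 at u ∈ {-3, 0, 2, 4}; ∂psi/∂v = -12(v - 3)(v + 2) = 0 at v ∈ {-2, 3}.
The Hessian is diagonal: diag(psi_uu, psi_vv). Second derivatives: psi_uu(-3)=-6300, psi_uu(0)=1440, psi_uu(2)=-1200, psi_uu(4)=3360; psi_vv(-2)=60, psi_vv(3)=-60.
Saddle points occur where the two diagonal entries have opposite signs: (-3, -2), (0, 3), (2, -2), (4, 3). Count: 4.

4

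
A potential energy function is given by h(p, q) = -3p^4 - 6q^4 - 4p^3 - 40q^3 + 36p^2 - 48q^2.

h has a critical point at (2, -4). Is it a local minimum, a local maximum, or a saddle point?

local maximum

The mixed partial ∂²h/∂p∂q is 0, so the Hessian at any point is diag(h_pp, h_qq) = diag(12(-3p^2 - 2p + 6), -24(3q^2 + 10q + 4)).
At (2, -4): H = diag(-120, -288).
Both eigenvalues are negative, so H is negative definite: a local maximum.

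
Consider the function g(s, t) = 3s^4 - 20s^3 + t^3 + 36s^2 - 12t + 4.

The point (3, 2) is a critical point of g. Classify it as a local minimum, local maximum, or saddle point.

The mixed partial ∂²g/∂s∂t is 0, so the Hessian at any point is diag(g_ss, g_tt) = diag(12(3s^2 - 10s + 6), 6t).
At (3, 2): H = diag(36, 12).
Both eigenvalues are positive, so H is positive definite: a local minimum.

local minimum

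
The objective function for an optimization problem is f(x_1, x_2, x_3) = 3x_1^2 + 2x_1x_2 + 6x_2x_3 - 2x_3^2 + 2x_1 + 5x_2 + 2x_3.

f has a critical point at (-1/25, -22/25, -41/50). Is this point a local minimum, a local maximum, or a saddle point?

saddle point

The Hessian is constant: H = [[6, 2, 0], [2, 0, 6], [0, 6, -4]].
Leading principal minors: Δ₁ = 6, Δ₂ = -4, Δ₃ = -200.
The minors fit neither the all-positive nor the alternating-sign pattern, so H is indefinite: a saddle point.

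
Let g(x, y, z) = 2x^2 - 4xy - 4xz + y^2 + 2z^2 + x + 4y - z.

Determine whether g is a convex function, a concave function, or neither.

g is quadratic, so its Hessian is the constant matrix H = [[4, -4, -4], [-4, 2, 0], [-4, 0, 4]].
Leading principal minors: 4, -8, -64.
Neither pattern holds ⇒ H is indefinite ⇒ neither convex nor concave.

neither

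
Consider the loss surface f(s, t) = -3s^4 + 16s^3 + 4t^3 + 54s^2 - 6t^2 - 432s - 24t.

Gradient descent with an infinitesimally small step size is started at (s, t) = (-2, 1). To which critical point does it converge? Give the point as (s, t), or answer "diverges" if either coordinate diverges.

f is separable, so gradient descent decouples: s follows -∂f/∂s, t follows -∂f/∂t.
∂f/∂s = -12(s - 4)(s - 3)(s + 3); at s=-2 this is -360, so s increases.
∂f/∂t = 12(t - 2)(t + 1); at t=1 this is -24, so t increases.
s converges to its nearest critical value 3 (a local min of the s-part); t converges to 2. The iterate converges to (3, 2).

(3, 2)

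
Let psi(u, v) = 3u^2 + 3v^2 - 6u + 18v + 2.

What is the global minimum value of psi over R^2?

psi(u,v) separates as P(u) + Q(v) + 2, so its minimum is min P + min Q + 2.
P'(u) = 6u - 6 vanishes at u ∈ {1}; Q'(v) = 6v + 18 vanishes at v ∈ {-3}.
Local minima of P (where P''>0): P(1)=-3. Local minima of Q: Q(-3)=-27.
So the global minimum of psi is P(1) + Q(-3) + 2 = -3 − 27 + 2 = -28, attained at (1, -3).

-28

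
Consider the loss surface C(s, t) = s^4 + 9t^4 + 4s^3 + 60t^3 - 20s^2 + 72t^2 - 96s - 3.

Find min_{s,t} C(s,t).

-666

C(s,t) separates as P(s) + Q(t) − 3, so its minimum is min P + min Q − 3.
P'(s) = 4(s - 3)(s + 2)(s + 4) vanishes at s ∈ {-4, -2, 3}; Q'(t) = 36t(t + 1)(t + 4) vanishes at t ∈ {-4, -1, 0}.
Local minima of P (where P''>0): P(-4)=64, P(3)=-279. Local minima of Q: Q(-4)=-384, Q(0)=0.
So the global minimum of C is P(3) + Q(-4) − 3 = -279 − 384 − 3 = -666, attained at (3, -4).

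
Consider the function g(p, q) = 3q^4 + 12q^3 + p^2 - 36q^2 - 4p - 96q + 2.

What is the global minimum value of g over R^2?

g(p,q) separates as A(p) + B(q) + 2, so its minimum is min A + min B + 2.
A'(p) = 2p - 4 vanishes at p ∈ {2}; B'(q) = 12(q - 2)(q + 1)(q + 4) vanishes at q ∈ {-4, -1, 2}.
Local minima of A (where A''>0): A(2)=-4. Local minima of B: B(-4)=-192, B(2)=-192.
So the global minimum of g is A(2) + B(-4) + 2 = -4 − 192 + 2 = -194, attained at (2, -4).

-194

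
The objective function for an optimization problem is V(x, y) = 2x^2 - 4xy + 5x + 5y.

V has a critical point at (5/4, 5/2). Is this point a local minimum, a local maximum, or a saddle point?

The Hessian of V is constant: H = [[4, -4], [-4, 0]].
det(H) = 4·0 − (-4)² = -16.
Since det(H) < 0, H is indefinite and the critical point is a saddle point.

saddle point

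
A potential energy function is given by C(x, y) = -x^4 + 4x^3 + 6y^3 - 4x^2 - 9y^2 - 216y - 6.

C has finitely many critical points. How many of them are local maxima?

2

C separates as a function of x plus a function of y, so ∇C=0 decouples.
∂C/∂x = -4x(x - 2)(x - 1) = 0 at x ∈ {0, 1, 2}; ∂C/∂y = 18(y - 4)(y + 3) = 0 at y ∈ {-3, 4}.
The Hessian is diagonal: diag(C_xx, C_yy). Second derivatives: C_xx(0)=-8, C_xx(1)=4, C_xx(2)=-8; C_yy(-3)=-126, C_yy(4)=126.
Local maxima occur where both diagonal entries negative: (0, -3), (2, -3). Count: 2.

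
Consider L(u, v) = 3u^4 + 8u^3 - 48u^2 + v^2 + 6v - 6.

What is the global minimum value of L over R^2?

L(u,v) separates as P(u) + Q(v) − 6, so its minimum is min P + min Q − 6.
P'(u) = 12u(u - 2)(u + 4) vanishes at u ∈ {-4, 0, 2}; Q'(v) = 2v + 6 vanishes at v ∈ {-3}.
Local minima of P (where P''>0): P(-4)=-512, P(2)=-80. Local minima of Q: Q(-3)=-9.
So the global minimum of L is P(-4) + Q(-3) − 6 = -512 − 9 − 6 = -527, attained at (-4, -3).

-527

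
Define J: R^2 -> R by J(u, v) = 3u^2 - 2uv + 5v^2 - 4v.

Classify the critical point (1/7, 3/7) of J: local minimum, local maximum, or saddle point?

The Hessian of J is constant: H = [[6, -2], [-2, 10]].
det(H) = 6·10 − (-2)² = 56.
det(H) > 0 and tr(H) = 16 > 0, so H is positive definite and the point is a local minimum.

local minimum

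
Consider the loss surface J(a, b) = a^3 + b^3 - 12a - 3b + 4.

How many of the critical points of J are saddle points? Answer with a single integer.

J separates as a function of a plus a function of b, so ∇J=0 decouples.
∂J/∂a = 3(a - 2)(a + 2) = 0 at a ∈ {-2, 2}; ∂J/∂b = 3(b - 1)(b + 1) = 0 at b ∈ {-1, 1}.
The Hessian is diagonal: diag(J_aa, J_bb). Second derivatives: J_aa(-2)=-12, J_aa(2)=12; J_bb(-1)=-6, J_bb(1)=6.
Saddle points occur where the two diagonal entries have opposite signs: (-2, 1), (2, -1). Count: 2.

2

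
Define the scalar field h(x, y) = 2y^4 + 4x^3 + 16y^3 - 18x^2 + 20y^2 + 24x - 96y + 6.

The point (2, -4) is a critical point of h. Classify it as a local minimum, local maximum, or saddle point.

local minimum

The mixed partial ∂²h/∂x∂y is 0, so the Hessian at any point is diag(h_xx, h_yy) = diag(12(2x - 3), 8(3y^2 + 12y + 5)).
At (2, -4): H = diag(12, 40).
Both eigenvalues are positive, so H is positive definite: a local minimum.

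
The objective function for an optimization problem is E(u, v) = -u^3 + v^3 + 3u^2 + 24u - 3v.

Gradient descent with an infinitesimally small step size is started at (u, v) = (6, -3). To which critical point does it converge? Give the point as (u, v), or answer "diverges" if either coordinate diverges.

E is separable, so gradient descent decouples: u follows -∂E/∂u, v follows -∂E/∂v.
∂E/∂u = -3(u - 4)(u + 2); at u=6 this is -48, so u increases.
∂E/∂v = 3(v - 1)(v + 1); at v=-3 this is 24, so v decreases.
The u-coordinate has no critical point in that direction and runs off to infinity.

diverges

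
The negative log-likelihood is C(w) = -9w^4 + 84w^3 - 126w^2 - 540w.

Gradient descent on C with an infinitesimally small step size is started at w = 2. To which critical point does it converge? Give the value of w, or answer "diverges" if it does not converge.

3

C'(w) = -36(w - 5)(w - 3)(w + 1), so C'(2) = -324.
Gradient descent moves in the -C' direction, i.e. w is increasing.
The nearest critical point in that direction is w = 3, where C'' = 288 > 0 (a local minimum). The iterate converges there.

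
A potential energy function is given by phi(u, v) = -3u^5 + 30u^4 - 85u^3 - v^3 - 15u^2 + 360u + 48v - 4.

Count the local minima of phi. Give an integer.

2

phi separates as a function of u plus a function of v, so ∇phi=0 decouples.
∂phi/∂u = -15(u - 4)(u - 3)(u - 2)(u + 1) = 0 at u ∈ {-1, 2, 3, 4}; ∂phi/∂v = -3(v - 4)(v + 4) = 0 at v ∈ {-4, 4}.
The Hessian is diagonal: diag(phi_uu, phi_vv). Second derivatives: phi_uu(-1)=900, phi_uu(2)=-90, phi_uu(3)=60, phi_uu(4)=-150; phi_vv(-4)=24, phi_vv(4)=-24.
Local minima occur where both diagonal entries positive: (-1, -4), (3, -4). Count: 2.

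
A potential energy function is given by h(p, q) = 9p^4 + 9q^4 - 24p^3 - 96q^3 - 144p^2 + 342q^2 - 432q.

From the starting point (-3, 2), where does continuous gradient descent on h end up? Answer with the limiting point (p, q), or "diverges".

(-2, 1)

h is separable, so gradient descent decouples: p follows -∂h/∂p, q follows -∂h/∂q.
∂h/∂p = 36p(p - 4)(p + 2); at p=-3 this is -756, so p increases.
∂h/∂q = 36(q - 4)(q - 3)(q - 1); at q=2 this is 72, so q decreases.
p converges to its nearest critical value -2 (a local min of the p-part); q converges to 1. The iterate converges to (-2, 1).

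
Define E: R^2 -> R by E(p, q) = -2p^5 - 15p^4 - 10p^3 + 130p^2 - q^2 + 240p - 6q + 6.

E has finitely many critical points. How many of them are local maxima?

E separates as a function of p plus a function of q, so ∇E=0 decouples.
∂E/∂p = -10(p - 2)(p + 1)(p + 3)(p + 4) = 0 at p ∈ {-4, -3, -1, 2}; ∂E/∂q = -2(q + 3) = 0 at q ∈ {-3}.
The Hessian is diagonal: diag(E_pp, E_qq). Second derivatives: E_pp(-4)=180, E_pp(-3)=-100, E_pp(-1)=180, E_pp(2)=-900; E_qq(-3)=-2.
Local maxima occur where both diagonal entries negative: (-3, -3), (2, -3). Count: 2.

2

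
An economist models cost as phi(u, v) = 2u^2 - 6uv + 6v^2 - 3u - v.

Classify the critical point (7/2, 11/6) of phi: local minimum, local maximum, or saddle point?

The Hessian of phi is constant: H = [[4, -6], [-6, 12]].
det(H) = 4·12 − (-6)² = 12.
det(H) > 0 and tr(H) = 16 > 0, so H is positive definite and the point is a local minimum.

local minimum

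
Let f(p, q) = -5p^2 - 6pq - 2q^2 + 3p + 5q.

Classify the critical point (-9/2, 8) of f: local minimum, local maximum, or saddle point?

local maximum

The Hessian of f is constant: H = [[-10, -6], [-6, -4]].
det(H) = (-10)·(-4) − (-6)² = 4.
det(H) > 0 and tr(H) = -14 < 0, so H is negative definite and the point is a local maximum.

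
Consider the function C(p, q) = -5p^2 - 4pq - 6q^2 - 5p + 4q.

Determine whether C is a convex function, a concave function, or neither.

C is quadratic, so its Hessian is the constant matrix H = [[-10, -4], [-4, -12]].
det(H) = 104, tr(H) = -22.
det(H) > 0 and tr(H) < 0, so H is negative definite everywhere: concave.

concave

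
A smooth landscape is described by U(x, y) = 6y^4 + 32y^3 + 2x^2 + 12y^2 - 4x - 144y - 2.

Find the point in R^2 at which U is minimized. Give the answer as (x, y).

(1, 1)

U(x,y) separates as P(x) + Q(y) − 2, so its minimum is min P + min Q − 2.
P'(x) = 4x - 4 vanishes at x ∈ {1}; Q'(y) = 24(y - 1)(y + 2)(y + 3) vanishes at y ∈ {-3, -2, 1}.
Local minima of P (where P''>0): P(1)=-2. Local minima of Q: Q(-3)=162, Q(1)=-94.
So the global minimum of U is P(1) + Q(1) − 2 = -2 − 94 − 2 = -98, attained at (1, 1).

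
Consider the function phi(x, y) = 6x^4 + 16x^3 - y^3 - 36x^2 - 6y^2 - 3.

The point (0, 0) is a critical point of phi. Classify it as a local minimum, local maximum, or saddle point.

local maximum

The mixed partial ∂²phi/∂x∂y is 0, so the Hessian at any point is diag(phi_xx, phi_yy) = diag(24(3x^2 + 4x - 3), -6(y + 2)).
At (0, 0): H = diag(-72, -12).
Both eigenvalues are negative, so H is negative definite: a local maximum.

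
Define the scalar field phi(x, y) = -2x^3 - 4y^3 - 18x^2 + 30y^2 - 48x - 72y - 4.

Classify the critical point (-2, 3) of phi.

The mixed partial ∂²phi/∂x∂y is 0, so the Hessian at any point is diag(phi_xx, phi_yy) = diag(-12(x + 3), 12(-2y + 5)).
At (-2, 3): H = diag(-12, -12).
Both eigenvalues are negative, so H is negative definite: a local maximum.

local maximum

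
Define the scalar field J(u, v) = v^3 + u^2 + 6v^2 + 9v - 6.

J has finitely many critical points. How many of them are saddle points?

J separates as a function of u plus a function of v, so ∇J=0 decouples.
∂J/∂u = 2u = 0 at u ∈ {0}; ∂J/∂v = 3(v + 1)(v + 3) = 0 at v ∈ {-3, -1}.
The Hessian is diagonal: diag(J_uu, J_vv). Second derivatives: J_uu(0)=2; J_vv(-3)=-6, J_vv(-1)=6.
Saddle points occur where the two diagonal entries have opposite signs: (0, -3). Count: 1.

1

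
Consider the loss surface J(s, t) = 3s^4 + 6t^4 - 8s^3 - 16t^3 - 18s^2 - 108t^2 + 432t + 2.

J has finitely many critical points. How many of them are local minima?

4

J separates as a function of s plus a function of t, so ∇J=0 decouples.
∂J/∂s = 12s(s - 3)(s + 1) = 0 at s ∈ {-1, 0, 3}; ∂J/∂t = 24(t - 3)(t - 2)(t + 3) = 0 at t ∈ {-3, 2, 3}.
The Hessian is diagonal: diag(J_ss, J_tt). Second derivatives: J_ss(-1)=48, J_ss(0)=-36, J_ss(3)=144; J_tt(-3)=720, J_tt(2)=-120, J_tt(3)=144.
Local minima occur where both diagonal entries positive: (-1, -3), (-1, 3), (3, -3), (3, 3). Count: 4.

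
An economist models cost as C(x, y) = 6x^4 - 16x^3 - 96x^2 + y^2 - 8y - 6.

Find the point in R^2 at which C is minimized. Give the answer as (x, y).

(4, 4)

C(x,y) separates as P(x) + Q(y) − 6, so its minimum is min P + min Q − 6.
P'(x) = 24x(x - 4)(x + 2) vanishes at x ∈ {-2, 0, 4}; Q'(y) = 2y - 8 vanishes at y ∈ {4}.
Local minima of P (where P''>0): P(-2)=-160, P(4)=-1024. Local minima of Q: Q(4)=-16.
So the global minimum of C is P(4) + Q(4) − 6 = -1024 − 16 − 6 = -1046, attained at (4, 4).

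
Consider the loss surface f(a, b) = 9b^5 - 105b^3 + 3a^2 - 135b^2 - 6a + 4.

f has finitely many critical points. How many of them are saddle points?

2

f separates as a function of a plus a function of b, so ∇f=0 decouples.
∂f/∂a = 6(a - 1) = 0 at a ∈ {1}; ∂f/∂b = 45b(b - 3)(b + 1)(b + 2) = 0 at b ∈ {-2, -1, 0, 3}.
The Hessian is diagonal: diag(f_aa, f_bb). Second derivatives: f_aa(1)=6; f_bb(-2)=-450, f_bb(-1)=180, f_bb(0)=-270, f_bb(3)=2700.
Saddle points occur where the two diagonal entries have opposite signs: (1, -2), (1, 0). Count: 2.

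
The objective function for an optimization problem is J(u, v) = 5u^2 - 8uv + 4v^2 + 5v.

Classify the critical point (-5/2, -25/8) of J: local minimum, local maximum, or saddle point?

local minimum

The Hessian of J is constant: H = [[10, -8], [-8, 8]].
det(H) = 10·8 − (-8)² = 16.
det(H) > 0 and tr(H) = 18 > 0, so H is positive definite and the point is a local minimum.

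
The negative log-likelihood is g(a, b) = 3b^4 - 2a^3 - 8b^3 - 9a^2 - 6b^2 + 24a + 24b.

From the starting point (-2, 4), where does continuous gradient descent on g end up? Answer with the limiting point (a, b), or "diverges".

g is separable, so gradient descent decouples: a follows -∂g/∂a, b follows -∂g/∂b.
∂g/∂a = -6(a - 1)(a + 4); at a=-2 this is 36, so a decreases.
∂g/∂b = 12(b - 2)(b - 1)(b + 1); at b=4 this is 360, so b decreases.
a converges to its nearest critical value -4 (a local min of the a-part); b converges to 2. The iterate converges to (-4, 2).

(-4, 2)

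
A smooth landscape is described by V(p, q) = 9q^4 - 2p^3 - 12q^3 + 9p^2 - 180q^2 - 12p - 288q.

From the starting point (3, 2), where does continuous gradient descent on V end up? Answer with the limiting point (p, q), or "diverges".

V is separable, so gradient descent decouples: p follows -∂V/∂p, q follows -∂V/∂q.
∂V/∂p = -6(p - 2)(p - 1); at p=3 this is -12, so p increases.
∂V/∂q = 36(q - 4)(q + 1)(q + 2); at q=2 this is -864, so q increases.
The p-coordinate has no critical point in that direction and runs off to infinity.

diverges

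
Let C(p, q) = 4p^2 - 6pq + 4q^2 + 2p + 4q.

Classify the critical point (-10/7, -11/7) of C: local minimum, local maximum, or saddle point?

local minimum

The Hessian of C is constant: H = [[8, -6], [-6, 8]].
det(H) = 8·8 − (-6)² = 28.
det(H) > 0 and tr(H) = 16 > 0, so H is positive definite and the point is a local minimum.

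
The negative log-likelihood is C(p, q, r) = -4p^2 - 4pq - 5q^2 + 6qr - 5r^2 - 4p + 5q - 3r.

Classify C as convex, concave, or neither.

concave

C is quadratic, so its Hessian is the constant matrix H = [[-8, -4, 0], [-4, -10, 6], [0, 6, -10]].
Leading principal minors: -8, 64, -352.
Signs alternate −, +, − ⇒ H ≺ 0 ⇒ concave.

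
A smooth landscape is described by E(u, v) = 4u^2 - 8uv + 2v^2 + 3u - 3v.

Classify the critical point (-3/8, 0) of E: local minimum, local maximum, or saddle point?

The Hessian of E is constant: H = [[8, -8], [-8, 4]].
det(H) = 8·4 − (-8)² = -32.
Since det(H) < 0, H is indefinite and the critical point is a saddle point.

saddle point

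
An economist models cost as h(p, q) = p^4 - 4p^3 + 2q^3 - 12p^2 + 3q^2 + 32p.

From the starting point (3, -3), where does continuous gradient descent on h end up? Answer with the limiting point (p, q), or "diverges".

diverges

h is separable, so gradient descent decouples: p follows -∂h/∂p, q follows -∂h/∂q.
∂h/∂p = 4(p - 4)(p - 1)(p + 2); at p=3 this is -40, so p increases.
∂h/∂q = 6q(q + 1); at q=-3 this is 36, so q decreases.
The q-coordinate has no critical point in that direction and runs off to infinity.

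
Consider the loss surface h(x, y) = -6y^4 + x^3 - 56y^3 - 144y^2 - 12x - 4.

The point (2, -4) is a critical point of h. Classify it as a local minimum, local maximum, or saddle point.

saddle point

The mixed partial ∂²h/∂x∂y is 0, so the Hessian at any point is diag(h_xx, h_yy) = diag(6x, -24(3y^2 + 14y + 12)).
At (2, -4): H = diag(12, -96).
The eigenvalues have opposite signs, so H is indefinite: a saddle point.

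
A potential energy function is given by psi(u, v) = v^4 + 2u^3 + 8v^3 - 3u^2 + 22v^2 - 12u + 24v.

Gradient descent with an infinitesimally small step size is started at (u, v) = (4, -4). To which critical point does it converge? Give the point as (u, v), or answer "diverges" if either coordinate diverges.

(2, -3)

psi is separable, so gradient descent decouples: u follows -∂psi/∂u, v follows -∂psi/∂v.
∂psi/∂u = 6(u - 2)(u + 1); at u=4 this is 60, so u decreases.
∂psi/∂v = 4(v + 1)(v + 2)(v + 3); at v=-4 this is -24, so v increases.
u converges to its nearest critical value 2 (a local min of the u-part); v converges to -3. The iterate converges to (2, -3).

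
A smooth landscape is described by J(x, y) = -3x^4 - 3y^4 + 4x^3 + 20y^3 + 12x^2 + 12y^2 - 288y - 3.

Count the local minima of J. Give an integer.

J separates as a function of x plus a function of y, so ∇J=0 decouples.
∂J/∂x = -12x(x - 2)(x + 1) = 0 at x ∈ {-1, 0, 2}; ∂J/∂y = -12(y - 4)(y - 3)(y + 2) = 0 at y ∈ {-2, 3, 4}.
The Hessian is diagonal: diag(J_xx, J_yy). Second derivatives: J_xx(-1)=-36, J_xx(0)=24, J_xx(2)=-72; J_yy(-2)=-360, J_yy(3)=60, J_yy(4)=-72.
Local minima occur where both diagonal entries positive: (0, 3). Count: 1.

1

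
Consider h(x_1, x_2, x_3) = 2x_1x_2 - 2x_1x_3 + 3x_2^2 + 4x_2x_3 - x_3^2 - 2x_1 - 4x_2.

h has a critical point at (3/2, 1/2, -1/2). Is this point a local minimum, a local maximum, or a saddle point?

The Hessian is constant: H = [[0, 2, -2], [2, 6, 4], [-2, 4, -2]].
Leading principal minors: Δ₁ = 0, Δ₂ = -4, Δ₃ = -48.
The minors fit neither the all-positive nor the alternating-sign pattern, so H is indefinite: a saddle point.

saddle point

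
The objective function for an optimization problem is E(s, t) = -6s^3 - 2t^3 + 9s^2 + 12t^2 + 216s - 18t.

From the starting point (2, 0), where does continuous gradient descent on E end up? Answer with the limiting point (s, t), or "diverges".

E is separable, so gradient descent decouples: s follows -∂E/∂s, t follows -∂E/∂t.
∂E/∂s = -18(s - 4)(s + 3); at s=2 this is 180, so s decreases.
∂E/∂t = -6(t - 3)(t - 1); at t=0 this is -18, so t increases.
s converges to its nearest critical value -3 (a local min of the s-part); t converges to 1. The iterate converges to (-3, 1).

(-3, 1)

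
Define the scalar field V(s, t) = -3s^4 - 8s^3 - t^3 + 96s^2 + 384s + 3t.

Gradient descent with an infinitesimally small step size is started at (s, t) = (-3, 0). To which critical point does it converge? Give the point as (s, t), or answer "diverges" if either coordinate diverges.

V is separable, so gradient descent decouples: s follows -∂V/∂s, t follows -∂V/∂t.
∂V/∂s = -12(s - 4)(s + 2)(s + 4); at s=-3 this is -84, so s increases.
∂V/∂t = -3(t - 1)(t + 1); at t=0 this is 3, so t decreases.
s converges to its nearest critical value -2 (a local min of the s-part); t converges to -1. The iterate converges to (-2, -1).

(-2, -1)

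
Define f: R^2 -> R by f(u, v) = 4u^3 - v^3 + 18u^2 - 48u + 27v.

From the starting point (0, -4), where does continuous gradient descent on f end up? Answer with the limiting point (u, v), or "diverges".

(1, -3)

f is separable, so gradient descent decouples: u follows -∂f/∂u, v follows -∂f/∂v.
∂f/∂u = 12(u - 1)(u + 4); at u=0 this is -48, so u increases.
∂f/∂v = -3(v - 3)(v + 3); at v=-4 this is -21, so v increases.
u converges to its nearest critical value 1 (a local min of the u-part); v converges to -3. The iterate converges to (1, -3).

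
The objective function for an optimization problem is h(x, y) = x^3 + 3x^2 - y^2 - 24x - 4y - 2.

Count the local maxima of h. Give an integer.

h separates as a function of x plus a function of y, so ∇h=0 decouples.
∂h/∂x = 3(x - 2)(x + 4) = 0 at x ∈ {-4, 2}; ∂h/∂y = -2(y + 2) = 0 at y ∈ {-2}.
The Hessian is diagonal: diag(h_xx, h_yy). Second derivatives: h_xx(-4)=-18, h_xx(2)=18; h_yy(-2)=-2.
Local maxima occur where both diagonal entries negative: (-4, -2). Count: 1.

1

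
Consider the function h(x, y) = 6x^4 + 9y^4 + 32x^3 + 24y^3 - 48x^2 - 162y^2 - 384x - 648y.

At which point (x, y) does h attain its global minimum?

h(x,y) separates as P(x) + Q(y), so its minimum is min P + min Q.
P'(x) = 24(x - 2)(x + 2)(x + 4) vanishes at x ∈ {-4, -2, 2}; Q'(y) = 36(y - 3)(y + 2)(y + 3) vanishes at y ∈ {-3, -2, 3}.
Local minima of P (where P''>0): P(-4)=256, P(2)=-608. Local minima of Q: Q(-3)=567, Q(3)=-2025.
So the global minimum of h is P(2) + Q(3) = -608 − 2025 = -2633, attained at (2, 3).

(2, 3)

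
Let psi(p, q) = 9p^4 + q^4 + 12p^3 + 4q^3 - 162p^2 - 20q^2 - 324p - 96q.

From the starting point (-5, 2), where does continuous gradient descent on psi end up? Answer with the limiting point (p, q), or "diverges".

(-3, 3)

psi is separable, so gradient descent decouples: p follows -∂psi/∂p, q follows -∂psi/∂q.
∂psi/∂p = 36(p - 3)(p + 1)(p + 3); at p=-5 this is -2304, so p increases.
∂psi/∂q = 4(q - 3)(q + 2)(q + 4); at q=2 this is -96, so q increases.
p converges to its nearest critical value -3 (a local min of the p-part); q converges to 3. The iterate converges to (-3, 3).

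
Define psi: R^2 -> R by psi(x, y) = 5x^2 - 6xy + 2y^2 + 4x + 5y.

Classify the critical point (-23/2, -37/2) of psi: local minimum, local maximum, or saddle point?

local minimum

The Hessian of psi is constant: H = [[10, -6], [-6, 4]].
det(H) = 10·4 − (-6)² = 4.
det(H) > 0 and tr(H) = 14 > 0, so H is positive definite and the point is a local minimum.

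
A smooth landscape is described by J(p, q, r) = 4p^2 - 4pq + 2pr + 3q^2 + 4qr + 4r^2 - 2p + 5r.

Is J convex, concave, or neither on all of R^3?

J is quadratic, so its Hessian is the constant matrix H = [[8, -4, 2], [-4, 6, 4], [2, 4, 8]].
Leading principal minors: 8, 32, 40.
All positive ⇒ H ≻ 0 ⇒ convex.

convex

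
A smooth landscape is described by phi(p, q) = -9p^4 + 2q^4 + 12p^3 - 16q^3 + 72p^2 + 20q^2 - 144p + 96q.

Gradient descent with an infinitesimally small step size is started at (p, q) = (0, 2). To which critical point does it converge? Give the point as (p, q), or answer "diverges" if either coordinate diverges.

phi is separable, so gradient descent decouples: p follows -∂phi/∂p, q follows -∂phi/∂q.
∂phi/∂p = -36(p - 2)(p - 1)(p + 2); at p=0 this is -144, so p increases.
∂phi/∂q = 8(q - 4)(q - 3)(q + 1); at q=2 this is 48, so q decreases.
p converges to its nearest critical value 1 (a local min of the p-part); q converges to -1. The iterate converges to (1, -1).

(1, -1)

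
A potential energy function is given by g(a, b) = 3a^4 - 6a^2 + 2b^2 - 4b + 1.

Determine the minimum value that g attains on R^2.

g(a,b) separates as P(a) + Q(b) + 1, so its minimum is min P + min Q + 1.
P'(a) = 12a(a - 1)(a + 1) vanishes at a ∈ {-1, 0, 1}; Q'(b) = 4b - 4 vanishes at b ∈ {1}.
Local minima of P (where P''>0): P(-1)=-3, P(1)=-3. Local minima of Q: Q(1)=-2.
So the global minimum of g is P(-1) + Q(1) + 1 = -3 − 2 + 1 = -4, attained at (-1, 1).

-4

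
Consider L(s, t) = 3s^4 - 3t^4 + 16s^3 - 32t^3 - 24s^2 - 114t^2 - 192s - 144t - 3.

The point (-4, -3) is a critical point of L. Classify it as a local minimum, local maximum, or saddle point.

local minimum

The mixed partial ∂²L/∂s∂t is 0, so the Hessian at any point is diag(L_ss, L_tt) = diag(12(3s^2 + 8s - 4), -12(3t^2 + 16t + 19)).
At (-4, -3): H = diag(144, 24).
Both eigenvalues are positive, so H is positive definite: a local minimum.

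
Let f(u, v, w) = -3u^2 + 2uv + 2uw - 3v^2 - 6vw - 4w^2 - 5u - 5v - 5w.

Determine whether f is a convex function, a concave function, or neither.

f is quadratic, so its Hessian is the constant matrix H = [[-6, 2, 2], [2, -6, -6], [2, -6, -8]].
Leading principal minors: -6, 32, -64.
Signs alternate −, +, − ⇒ H ≺ 0 ⇒ concave.

concave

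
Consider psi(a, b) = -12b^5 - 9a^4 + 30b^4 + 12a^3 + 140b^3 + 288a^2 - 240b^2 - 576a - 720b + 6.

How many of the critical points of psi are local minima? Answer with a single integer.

2

psi separates as a function of a plus a function of b, so ∇psi=0 decouples.
∂psi/∂a = -36(a - 4)(a - 1)(a + 4) = 0 at a ∈ {-4, 1, 4}; ∂psi/∂b = -60(b - 3)(b - 2)(b + 1)(b + 2) = 0 at b ∈ {-2, -1, 2, 3}.
The Hessian is diagonal: diag(psi_aa, psi_bb). Second derivatives: psi_aa(-4)=-1440, psi_aa(1)=540, psi_aa(4)=-864; psi_bb(-2)=1200, psi_bb(-1)=-720, psi_bb(2)=720, psi_bb(3)=-1200.
Local minima occur where both diagonal entries positive: (1, -2), (1, 2). Count: 2.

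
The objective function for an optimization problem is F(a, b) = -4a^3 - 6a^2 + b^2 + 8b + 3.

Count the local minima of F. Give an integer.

F separates as a function of a plus a function of b, so ∇F=0 decouples.
∂F/∂a = -12a(a + 1) = 0 at a ∈ {-1, 0}; ∂F/∂b = 2(b + 4) = 0 at b ∈ {-4}.
The Hessian is diagonal: diag(F_aa, F_bb). Second derivatives: F_aa(-1)=12, F_aa(0)=-12; F_bb(-4)=2.
Local minima occur where both diagonal entries positive: (-1, -4). Count: 1.

1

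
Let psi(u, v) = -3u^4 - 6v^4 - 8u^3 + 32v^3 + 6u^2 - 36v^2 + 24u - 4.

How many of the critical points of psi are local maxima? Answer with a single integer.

4

psi separates as a function of u plus a function of v, so ∇psi=0 decouples.
∂psi/∂u = -12(u - 1)(u + 1)(u + 2) = 0 at u ∈ {-2, -1, 1}; ∂psi/∂v = -24v(v - 3)(v - 1) = 0 at v ∈ {0, 1, 3}.
The Hessian is diagonal: diag(psi_uu, psi_vv). Second derivatives: psi_uu(-2)=-36, psi_uu(-1)=24, psi_uu(1)=-72; psi_vv(0)=-72, psi_vv(1)=48, psi_vv(3)=-144.
Local maxima occur where both diagonal entries negative: (-2, 0), (-2, 3), (1, 0), (1, 3). Count: 4.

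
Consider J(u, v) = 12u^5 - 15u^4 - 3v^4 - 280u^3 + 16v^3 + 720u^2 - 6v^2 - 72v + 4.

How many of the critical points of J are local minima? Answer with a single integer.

J separates as a function of u plus a function of v, so ∇J=0 decouples.
∂J/∂u = 60u(u - 3)(u - 2)(u + 4) = 0 at u ∈ {-4, 0, 2, 3}; ∂J/∂v = -12(v - 3)(v - 2)(v + 1) = 0 at v ∈ {-1, 2, 3}.
The Hessian is diagonal: diag(J_uu, J_vv). Second derivatives: J_uu(-4)=-10080, J_uu(0)=1440, J_uu(2)=-720, J_uu(3)=1260; J_vv(-1)=-144, J_vv(2)=36, J_vv(3)=-48.
Local minima occur where both diagonal entries positive: (0, 2), (3, 2). Count: 2.

2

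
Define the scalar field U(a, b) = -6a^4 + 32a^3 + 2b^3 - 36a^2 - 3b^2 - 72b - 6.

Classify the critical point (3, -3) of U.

local maximum

The mixed partial ∂²U/∂a∂b is 0, so the Hessian at any point is diag(U_aa, U_bb) = diag(24(-3a^2 + 8a - 3), 6(2b - 1)).
At (3, -3): H = diag(-144, -42).
Both eigenvalues are negative, so H is negative definite: a local maximum.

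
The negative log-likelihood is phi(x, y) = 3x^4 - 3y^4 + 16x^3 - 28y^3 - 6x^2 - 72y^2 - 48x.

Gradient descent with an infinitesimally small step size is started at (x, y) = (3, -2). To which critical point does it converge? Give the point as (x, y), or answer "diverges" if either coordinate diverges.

phi is separable, so gradient descent decouples: x follows -∂phi/∂x, y follows -∂phi/∂y.
∂phi/∂x = 12(x - 1)(x + 1)(x + 4); at x=3 this is 672, so x decreases.
∂phi/∂y = -12y(y + 3)(y + 4); at y=-2 this is 48, so y decreases.
x converges to its nearest critical value 1 (a local min of the x-part); y converges to -3. The iterate converges to (1, -3).

(1, -3)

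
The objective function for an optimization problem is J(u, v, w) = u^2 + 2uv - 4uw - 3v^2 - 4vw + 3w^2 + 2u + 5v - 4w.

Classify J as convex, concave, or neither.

J is quadratic, so its Hessian is the constant matrix H = [[2, 2, -4], [2, -6, -4], [-4, -4, 6]].
Leading principal minors: 2, -16, 32.
Neither pattern holds ⇒ H is indefinite ⇒ neither convex nor concave.

neither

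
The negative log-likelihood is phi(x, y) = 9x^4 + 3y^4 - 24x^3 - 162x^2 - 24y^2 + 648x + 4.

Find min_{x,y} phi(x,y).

-2069

phi(x,y) separates as P(x) + Q(y) + 4, so its minimum is min P + min Q + 4.
P'(x) = 36(x - 3)(x - 2)(x + 3) vanishes at x ∈ {-3, 2, 3}; Q'(y) = 12y(y - 2)(y + 2) vanishes at y ∈ {-2, 0, 2}.
Local minima of P (where P''>0): P(-3)=-2025, P(3)=567. Local minima of Q: Q(-2)=-48, Q(2)=-48.
So the global minimum of phi is P(-3) + Q(-2) + 4 = -2025 − 48 + 4 = -2069, attained at (-3, -2).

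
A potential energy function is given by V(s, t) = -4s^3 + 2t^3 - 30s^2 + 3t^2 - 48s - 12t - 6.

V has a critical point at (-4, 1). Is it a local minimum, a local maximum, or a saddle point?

The mixed partial ∂²V/∂s∂t is 0, so the Hessian at any point is diag(V_ss, V_tt) = diag(-12(2s + 5), 6(2t + 1)).
At (-4, 1): H = diag(36, 18).
Both eigenvalues are positive, so H is positive definite: a local minimum.

local minimum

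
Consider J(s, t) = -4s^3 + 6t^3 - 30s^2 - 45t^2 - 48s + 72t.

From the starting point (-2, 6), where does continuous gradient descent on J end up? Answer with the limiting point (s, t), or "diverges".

(-4, 4)

J is separable, so gradient descent decouples: s follows -∂J/∂s, t follows -∂J/∂t.
∂J/∂s = -12(s + 1)(s + 4); at s=-2 this is 24, so s decreases.
∂J/∂t = 18(t - 4)(t - 1); at t=6 this is 180, so t decreases.
s converges to its nearest critical value -4 (a local min of the s-part); t converges to 4. The iterate converges to (-4, 4).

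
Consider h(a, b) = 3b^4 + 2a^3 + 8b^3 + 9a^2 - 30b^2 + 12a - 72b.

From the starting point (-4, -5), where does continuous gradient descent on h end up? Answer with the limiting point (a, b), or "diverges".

h is separable, so gradient descent decouples: a follows -∂h/∂a, b follows -∂h/∂b.
∂h/∂a = 6(a + 1)(a + 2); at a=-4 this is 36, so a decreases.
∂h/∂b = 12(b - 2)(b + 1)(b + 3); at b=-5 this is -672, so b increases.
The a-coordinate has no critical point in that direction and runs off to infinity.

diverges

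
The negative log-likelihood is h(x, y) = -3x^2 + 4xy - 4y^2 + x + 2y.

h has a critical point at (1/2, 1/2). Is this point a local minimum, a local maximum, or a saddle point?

The Hessian of h is constant: H = [[-6, 4], [4, -8]].
det(H) = (-6)·(-8) − 4² = 32.
det(H) > 0 and tr(H) = -14 < 0, so H is negative definite and the point is a local maximum.

local maximum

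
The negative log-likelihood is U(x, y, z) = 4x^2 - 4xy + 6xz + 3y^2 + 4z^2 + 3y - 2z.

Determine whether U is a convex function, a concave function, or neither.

U is quadratic, so its Hessian is the constant matrix H = [[8, -4, 6], [-4, 6, 0], [6, 0, 8]].
Leading principal minors: 8, 32, 40.
All positive ⇒ H ≻ 0 ⇒ convex.

convex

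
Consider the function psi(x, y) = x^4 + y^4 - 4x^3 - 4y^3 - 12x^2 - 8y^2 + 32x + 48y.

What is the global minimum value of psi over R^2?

-144

psi(x,y) separates as P(x) + Q(y), so its minimum is min P + min Q.
P'(x) = 4(x - 4)(x - 1)(x + 2) vanishes at x ∈ {-2, 1, 4}; Q'(y) = 4(y - 3)(y - 2)(y + 2) vanishes at y ∈ {-2, 2, 3}.
Local minima of P (where P''>0): P(-2)=-64, P(4)=-64. Local minima of Q: Q(-2)=-80, Q(3)=45.
So the global minimum of psi is P(-2) + Q(-2) = -64 − 80 = -144, attained at (-2, -2).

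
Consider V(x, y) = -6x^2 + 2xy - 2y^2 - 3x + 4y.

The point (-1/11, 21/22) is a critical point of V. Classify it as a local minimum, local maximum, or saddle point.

local maximum

The Hessian of V is constant: H = [[-12, 2], [2, -4]].
det(H) = (-12)·(-4) − 2² = 44.
det(H) > 0 and tr(H) = -16 < 0, so H is negative definite and the point is a local maximum.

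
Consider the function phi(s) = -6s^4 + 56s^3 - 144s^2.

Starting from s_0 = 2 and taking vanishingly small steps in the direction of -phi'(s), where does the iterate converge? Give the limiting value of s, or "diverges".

3

phi'(s) = -24s(s - 4)(s - 3), so phi'(2) = -96.
Gradient descent moves in the -phi' direction, i.e. s is increasing.
The nearest critical point in that direction is s = 3, where phi'' = 72 > 0 (a local minimum). The iterate converges there.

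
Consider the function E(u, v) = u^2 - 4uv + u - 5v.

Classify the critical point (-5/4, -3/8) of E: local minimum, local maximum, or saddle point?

saddle point

The Hessian of E is constant: H = [[2, -4], [-4, 0]].
det(H) = 2·0 − (-4)² = -16.
Since det(H) < 0, H is indefinite and the critical point is a saddle point.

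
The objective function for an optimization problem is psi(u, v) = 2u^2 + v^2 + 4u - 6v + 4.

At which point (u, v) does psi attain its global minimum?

(-1, 3)

psi(u,v) separates as P(u) + Q(v) + 4, so its minimum is min P + min Q + 4.
P'(u) = 4u + 4 vanishes at u ∈ {-1}; Q'(v) = 2v - 6 vanishes at v ∈ {3}.
Local minima of P (where P''>0): P(-1)=-2. Local minima of Q: Q(3)=-9.
So the global minimum of psi is P(-1) + Q(3) + 4 = -2 − 9 + 4 = -7, attained at (-1, 3).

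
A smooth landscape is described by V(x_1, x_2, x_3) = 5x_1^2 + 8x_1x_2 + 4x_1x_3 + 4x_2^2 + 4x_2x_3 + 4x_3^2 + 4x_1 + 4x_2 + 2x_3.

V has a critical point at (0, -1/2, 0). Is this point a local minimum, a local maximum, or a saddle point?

local minimum

The Hessian is constant: H = [[10, 8, 4], [8, 8, 4], [4, 4, 8]].
Leading principal minors: Δ₁ = 10, Δ₂ = 16, Δ₃ = 96.
All leading minors are positive, so H is positive definite: a local minimum.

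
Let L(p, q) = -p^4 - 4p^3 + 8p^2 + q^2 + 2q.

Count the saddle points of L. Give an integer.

L separates as a function of p plus a function of q, so ∇L=0 decouples.
∂L/∂p = -4p(p - 1)(p + 4) = 0 at p ∈ {-4, 0, 1}; ∂L/∂q = 2(q + 1) = 0 at q ∈ {-1}.
The Hessian is diagonal: diag(L_pp, L_qq). Second derivatives: L_pp(-4)=-80, L_pp(0)=16, L_pp(1)=-20; L_qq(-1)=2.
Saddle points occur where the two diagonal entries have opposite signs: (-4, -1), (1, -1). Count: 2.

2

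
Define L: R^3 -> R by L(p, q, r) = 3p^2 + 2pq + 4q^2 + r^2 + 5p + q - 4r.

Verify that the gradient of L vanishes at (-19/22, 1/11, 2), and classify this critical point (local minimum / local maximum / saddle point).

∇L = (6p + 2q + 5, 2p + 8q + 1, 2r - 4); substituting (-19/22, 1/11, 2) gives ∇L = (0, 0, 0), so (-19/22, 1/11, 2) is indeed a critical point.
The Hessian is constant: H = [[6, 2, 0], [2, 8, 0], [0, 0, 2]].
Leading principal minors: Δ₁ = 6, Δ₂ = 44, Δ₃ = 88.
All leading minors are positive, so H is positive definite: a local minimum.

local minimum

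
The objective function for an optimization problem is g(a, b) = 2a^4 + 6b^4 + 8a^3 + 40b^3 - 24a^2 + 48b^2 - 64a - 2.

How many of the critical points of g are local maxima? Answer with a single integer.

1

g separates as a function of a plus a function of b, so ∇g=0 decouples.
∂g/∂a = 8(a - 2)(a + 1)(a + 4) = 0 at a ∈ {-4, -1, 2}; ∂g/∂b = 24b(b + 1)(b + 4) = 0 at b ∈ {-4, -1, 0}.
The Hessian is diagonal: diag(g_aa, g_bb). Second derivatives: g_aa(-4)=144, g_aa(-1)=-72, g_aa(2)=144; g_bb(-4)=288, g_bb(-1)=-72, g_bb(0)=96.
Local maxima occur where both diagonal entries negative: (-1, -1). Count: 1.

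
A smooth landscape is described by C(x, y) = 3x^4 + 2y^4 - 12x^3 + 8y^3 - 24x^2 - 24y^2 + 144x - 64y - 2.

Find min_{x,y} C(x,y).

C(x,y) separates as P(x) + Q(y) − 2, so its minimum is min P + min Q − 2.
P'(x) = 12(x - 3)(x - 2)(x + 2) vanishes at x ∈ {-2, 2, 3}; Q'(y) = 8(y - 2)(y + 1)(y + 4) vanishes at y ∈ {-4, -1, 2}.
Local minima of P (where P''>0): P(-2)=-240, P(3)=135. Local minima of Q: Q(-4)=-128, Q(2)=-128.
So the global minimum of C is P(-2) + Q(-4) − 2 = -240 − 128 − 2 = -370, attained at (-2, -4).

-370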